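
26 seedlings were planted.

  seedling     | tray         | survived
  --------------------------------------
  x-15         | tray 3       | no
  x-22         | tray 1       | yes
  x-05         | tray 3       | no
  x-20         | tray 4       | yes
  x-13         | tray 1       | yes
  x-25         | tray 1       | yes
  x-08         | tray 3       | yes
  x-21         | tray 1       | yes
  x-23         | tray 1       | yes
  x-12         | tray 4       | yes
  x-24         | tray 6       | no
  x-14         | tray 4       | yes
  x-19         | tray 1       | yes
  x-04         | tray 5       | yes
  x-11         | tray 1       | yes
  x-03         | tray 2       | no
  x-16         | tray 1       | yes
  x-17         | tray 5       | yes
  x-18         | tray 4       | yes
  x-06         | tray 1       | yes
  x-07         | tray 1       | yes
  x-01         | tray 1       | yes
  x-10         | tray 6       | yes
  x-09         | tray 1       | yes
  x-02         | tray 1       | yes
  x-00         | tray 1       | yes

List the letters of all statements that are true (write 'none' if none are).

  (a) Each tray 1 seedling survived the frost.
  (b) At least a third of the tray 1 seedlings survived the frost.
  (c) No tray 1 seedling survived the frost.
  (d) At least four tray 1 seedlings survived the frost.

|A| = 14, |A ∩ B| = 14, |A ∖ B| = 0.
(a) A ⊆ B, i.e. every element of A is in B (|A ∖ B| = 0): holds.
(b) |A ∩ B| / |A| ≥ 1/3: holds.
(c) A ∩ B = ∅ (|A ∩ B| = 0): fails.
(d) |A ∩ B| ≥ 4: holds.

(a), (b), (d)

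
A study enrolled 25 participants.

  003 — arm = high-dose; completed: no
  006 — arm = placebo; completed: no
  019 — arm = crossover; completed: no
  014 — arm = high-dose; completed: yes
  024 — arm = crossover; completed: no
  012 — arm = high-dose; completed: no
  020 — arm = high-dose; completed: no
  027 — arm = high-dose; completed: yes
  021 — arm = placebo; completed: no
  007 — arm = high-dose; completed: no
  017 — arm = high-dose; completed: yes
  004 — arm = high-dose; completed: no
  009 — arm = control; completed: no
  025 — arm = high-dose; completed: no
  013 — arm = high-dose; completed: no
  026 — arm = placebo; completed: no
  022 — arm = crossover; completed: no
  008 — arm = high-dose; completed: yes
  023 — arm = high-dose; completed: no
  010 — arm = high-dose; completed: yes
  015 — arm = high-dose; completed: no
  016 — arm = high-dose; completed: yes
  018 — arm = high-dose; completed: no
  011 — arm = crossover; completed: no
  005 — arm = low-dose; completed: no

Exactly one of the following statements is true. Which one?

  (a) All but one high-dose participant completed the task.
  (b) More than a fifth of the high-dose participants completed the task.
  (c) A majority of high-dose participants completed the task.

(b)

|A| = 16, |A ∩ B| = 6, |A ∖ B| = 10.
(a) requires |A ∖ B| = 1: false.
(b) requires |A ∩ B| / |A| > 1/5: true.
(c) requires |A ∩ B| > |A ∖ B|: false.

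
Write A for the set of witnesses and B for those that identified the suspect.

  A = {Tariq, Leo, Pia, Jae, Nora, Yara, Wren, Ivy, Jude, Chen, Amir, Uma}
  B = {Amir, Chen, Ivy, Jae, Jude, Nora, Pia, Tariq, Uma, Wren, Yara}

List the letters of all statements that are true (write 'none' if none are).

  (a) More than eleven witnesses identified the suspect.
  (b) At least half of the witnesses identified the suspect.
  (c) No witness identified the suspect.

|A| = 12, |A ∩ B| = 11, |A ∖ B| = 1.
(a) |A ∩ B| > 11: fails.
(b) |A ∩ B| ≥ |A ∖ B|: holds.
(c) A ∩ B = ∅ (|A ∩ B| = 0): fails.

(b)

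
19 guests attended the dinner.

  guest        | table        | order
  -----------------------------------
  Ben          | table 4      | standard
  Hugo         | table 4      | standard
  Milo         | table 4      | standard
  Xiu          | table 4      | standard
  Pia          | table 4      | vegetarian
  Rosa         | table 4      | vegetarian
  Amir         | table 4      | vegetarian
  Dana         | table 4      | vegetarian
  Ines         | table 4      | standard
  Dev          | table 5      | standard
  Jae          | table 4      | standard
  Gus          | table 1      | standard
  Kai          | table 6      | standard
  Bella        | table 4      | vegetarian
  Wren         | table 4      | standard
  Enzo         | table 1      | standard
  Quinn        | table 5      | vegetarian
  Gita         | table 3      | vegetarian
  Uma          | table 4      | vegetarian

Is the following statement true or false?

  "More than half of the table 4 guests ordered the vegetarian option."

'More than half of the table 4 guests ordered the vegetarian option' holds iff |A ∩ B| > |A ∖ B|.
A (the restrictor) = {Ben, Hugo, Milo, Xiu, Pia, Rosa, Amir, Dana, Ines, Jae, Bella, Wren, Uma}, |A| = 13.
A ∩ B = {Pia, Rosa, Amir, Dana, Bella, Uma}, so |A ∩ B| = 6.
A ∖ B = {Ben, Hugo, Milo, Xiu, Ines, Jae, Wren}, so |A ∖ B| = 7.
6 < 7, so the statement is false.

False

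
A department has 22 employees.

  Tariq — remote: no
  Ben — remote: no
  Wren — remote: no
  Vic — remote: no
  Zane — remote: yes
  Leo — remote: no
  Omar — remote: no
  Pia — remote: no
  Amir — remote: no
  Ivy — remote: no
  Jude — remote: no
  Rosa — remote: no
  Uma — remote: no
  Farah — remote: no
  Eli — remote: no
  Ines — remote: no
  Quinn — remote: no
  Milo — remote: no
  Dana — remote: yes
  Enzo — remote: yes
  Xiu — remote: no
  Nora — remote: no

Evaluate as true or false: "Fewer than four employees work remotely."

Truth condition: |A ∩ B| < 4.
|A| = 22, |A ∩ B| = 3, |A ∖ B| = 19.
|A ∩ B| = 3, so the statement is true.

True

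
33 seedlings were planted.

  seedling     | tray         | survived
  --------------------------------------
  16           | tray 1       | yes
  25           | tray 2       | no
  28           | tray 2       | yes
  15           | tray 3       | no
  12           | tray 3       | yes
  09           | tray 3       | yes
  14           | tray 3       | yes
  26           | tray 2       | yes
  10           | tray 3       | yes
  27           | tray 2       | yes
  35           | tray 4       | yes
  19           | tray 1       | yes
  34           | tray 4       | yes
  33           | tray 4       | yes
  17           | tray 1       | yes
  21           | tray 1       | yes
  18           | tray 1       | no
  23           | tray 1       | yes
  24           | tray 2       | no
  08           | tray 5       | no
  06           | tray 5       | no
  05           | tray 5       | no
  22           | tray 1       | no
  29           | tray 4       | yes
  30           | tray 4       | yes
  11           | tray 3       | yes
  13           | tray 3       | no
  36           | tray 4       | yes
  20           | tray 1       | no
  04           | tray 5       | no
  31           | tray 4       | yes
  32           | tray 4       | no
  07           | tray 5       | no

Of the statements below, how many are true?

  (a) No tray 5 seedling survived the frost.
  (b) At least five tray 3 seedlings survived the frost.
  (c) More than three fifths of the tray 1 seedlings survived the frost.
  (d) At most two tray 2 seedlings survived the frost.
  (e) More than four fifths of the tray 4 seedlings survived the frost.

4

(a) tray 5: |A| = 5, |A ∩ B| = 0; needs A ∩ B = ∅ (|A ∩ B| = 0) — true.
(b) tray 3: |A| = 7, |A ∩ B| = 5; needs |A ∩ B| ≥ 5 — true.
(c) tray 1: |A| = 8, |A ∩ B| = 5; needs |A ∩ B| / |A| > 3/5 — true.
(d) tray 2: |A| = 5, |A ∩ B| = 3; needs |A ∩ B| ≤ 2 — false.
(e) tray 4: |A| = 8, |A ∩ B| = 7; needs |A ∩ B| / |A| > 4/5 — true.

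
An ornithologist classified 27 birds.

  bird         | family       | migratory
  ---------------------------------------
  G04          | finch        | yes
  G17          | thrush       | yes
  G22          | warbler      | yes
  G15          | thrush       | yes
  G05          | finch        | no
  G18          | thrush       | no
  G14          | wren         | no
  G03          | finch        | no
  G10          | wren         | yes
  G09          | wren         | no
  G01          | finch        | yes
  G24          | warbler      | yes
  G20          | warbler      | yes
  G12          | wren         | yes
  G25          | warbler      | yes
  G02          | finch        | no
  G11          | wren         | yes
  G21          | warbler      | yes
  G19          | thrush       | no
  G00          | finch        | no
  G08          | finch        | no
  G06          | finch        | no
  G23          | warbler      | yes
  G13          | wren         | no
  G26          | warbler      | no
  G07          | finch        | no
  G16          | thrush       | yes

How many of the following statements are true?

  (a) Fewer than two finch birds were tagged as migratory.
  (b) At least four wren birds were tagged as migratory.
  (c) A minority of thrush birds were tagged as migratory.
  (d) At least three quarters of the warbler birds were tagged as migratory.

1

(a) finch: |A| = 9, |A ∩ B| = 2; needs |A ∩ B| < 2 — false.
(b) wren: |A| = 6, |A ∩ B| = 3; needs |A ∩ B| ≥ 4 — false.
(c) thrush: |A| = 5, |A ∩ B| = 3; needs |A ∩ B| < |A ∖ B| — false.
(d) warbler: |A| = 7, |A ∩ B| = 6; needs |A ∩ B| / |A| ≥ 3/4 — true.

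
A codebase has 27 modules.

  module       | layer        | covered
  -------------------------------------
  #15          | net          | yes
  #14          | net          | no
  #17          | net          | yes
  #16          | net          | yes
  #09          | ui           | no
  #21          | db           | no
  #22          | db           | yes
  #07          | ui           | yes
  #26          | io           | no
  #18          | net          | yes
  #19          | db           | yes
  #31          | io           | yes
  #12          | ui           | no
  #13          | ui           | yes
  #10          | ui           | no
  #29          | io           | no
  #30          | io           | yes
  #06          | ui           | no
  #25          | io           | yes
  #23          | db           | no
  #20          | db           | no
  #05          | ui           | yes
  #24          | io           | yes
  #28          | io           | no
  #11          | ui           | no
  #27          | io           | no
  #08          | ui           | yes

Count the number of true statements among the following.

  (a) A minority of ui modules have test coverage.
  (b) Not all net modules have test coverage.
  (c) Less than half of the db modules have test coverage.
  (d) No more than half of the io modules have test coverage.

(a) ui: |A| = 9, |A ∩ B| = 4; needs |A ∩ B| < |A ∖ B| — true.
(b) net: |A| = 5, |A ∩ B| = 4; needs A ⊄ B (|A ∖ B| ≥ 1) — true.
(c) db: |A| = 5, |A ∩ B| = 2; needs |A ∩ B| < |A ∖ B| — true.
(d) io: |A| = 8, |A ∩ B| = 4; needs |A ∩ B| ≤ |A ∖ B| — true.

4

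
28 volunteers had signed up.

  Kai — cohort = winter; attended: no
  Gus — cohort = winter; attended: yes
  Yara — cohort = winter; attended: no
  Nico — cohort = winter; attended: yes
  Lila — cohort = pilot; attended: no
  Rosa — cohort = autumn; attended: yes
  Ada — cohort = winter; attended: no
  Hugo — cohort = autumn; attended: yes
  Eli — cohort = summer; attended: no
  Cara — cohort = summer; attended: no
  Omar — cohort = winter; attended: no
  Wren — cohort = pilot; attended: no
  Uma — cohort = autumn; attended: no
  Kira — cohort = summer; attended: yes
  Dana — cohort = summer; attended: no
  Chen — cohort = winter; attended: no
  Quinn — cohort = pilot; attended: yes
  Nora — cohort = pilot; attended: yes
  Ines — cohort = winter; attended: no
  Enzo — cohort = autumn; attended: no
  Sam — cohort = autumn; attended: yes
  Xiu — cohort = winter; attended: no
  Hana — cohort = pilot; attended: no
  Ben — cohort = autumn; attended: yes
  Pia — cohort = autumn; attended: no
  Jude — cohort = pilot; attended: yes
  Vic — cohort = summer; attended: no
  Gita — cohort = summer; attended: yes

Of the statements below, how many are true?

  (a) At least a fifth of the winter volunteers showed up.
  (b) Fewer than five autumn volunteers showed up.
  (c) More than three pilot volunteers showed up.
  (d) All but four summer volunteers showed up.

(a) winter: |A| = 9, |A ∩ B| = 2; needs |A ∩ B| / |A| ≥ 1/5 — true.
(b) autumn: |A| = 7, |A ∩ B| = 4; needs |A ∩ B| < 5 — true.
(c) pilot: |A| = 6, |A ∩ B| = 3; needs |A ∩ B| > 3 — false.
(d) summer: |A| = 6, |A ∩ B| = 2; needs |A ∖ B| = 4 — true.

3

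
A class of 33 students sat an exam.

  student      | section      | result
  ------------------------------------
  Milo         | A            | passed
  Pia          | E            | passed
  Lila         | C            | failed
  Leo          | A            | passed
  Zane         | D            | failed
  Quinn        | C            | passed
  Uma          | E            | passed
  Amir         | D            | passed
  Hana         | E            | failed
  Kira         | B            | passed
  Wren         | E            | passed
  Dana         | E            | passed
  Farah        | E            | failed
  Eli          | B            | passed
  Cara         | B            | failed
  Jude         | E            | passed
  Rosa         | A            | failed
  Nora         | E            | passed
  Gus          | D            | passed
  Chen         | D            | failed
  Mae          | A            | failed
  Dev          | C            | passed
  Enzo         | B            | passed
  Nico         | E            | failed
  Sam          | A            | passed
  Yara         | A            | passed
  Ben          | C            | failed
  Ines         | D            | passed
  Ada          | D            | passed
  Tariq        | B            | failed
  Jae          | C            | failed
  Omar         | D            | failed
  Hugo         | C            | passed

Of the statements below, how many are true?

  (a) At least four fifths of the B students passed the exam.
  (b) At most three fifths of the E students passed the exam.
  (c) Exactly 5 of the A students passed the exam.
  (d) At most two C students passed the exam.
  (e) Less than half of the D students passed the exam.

0

(a) B: |A| = 5, |A ∩ B| = 3; needs |A ∩ B| / |A| ≥ 4/5 — false.
(b) E: |A| = 9, |A ∩ B| = 6; needs |A ∩ B| / |A| ≤ 3/5 — false.
(c) A: |A| = 6, |A ∩ B| = 4; needs |A ∩ B| = 5 — false.
(d) C: |A| = 6, |A ∩ B| = 3; needs |A ∩ B| ≤ 2 — false.
(e) D: |A| = 7, |A ∩ B| = 4; needs |A ∩ B| < |A ∖ B| — false.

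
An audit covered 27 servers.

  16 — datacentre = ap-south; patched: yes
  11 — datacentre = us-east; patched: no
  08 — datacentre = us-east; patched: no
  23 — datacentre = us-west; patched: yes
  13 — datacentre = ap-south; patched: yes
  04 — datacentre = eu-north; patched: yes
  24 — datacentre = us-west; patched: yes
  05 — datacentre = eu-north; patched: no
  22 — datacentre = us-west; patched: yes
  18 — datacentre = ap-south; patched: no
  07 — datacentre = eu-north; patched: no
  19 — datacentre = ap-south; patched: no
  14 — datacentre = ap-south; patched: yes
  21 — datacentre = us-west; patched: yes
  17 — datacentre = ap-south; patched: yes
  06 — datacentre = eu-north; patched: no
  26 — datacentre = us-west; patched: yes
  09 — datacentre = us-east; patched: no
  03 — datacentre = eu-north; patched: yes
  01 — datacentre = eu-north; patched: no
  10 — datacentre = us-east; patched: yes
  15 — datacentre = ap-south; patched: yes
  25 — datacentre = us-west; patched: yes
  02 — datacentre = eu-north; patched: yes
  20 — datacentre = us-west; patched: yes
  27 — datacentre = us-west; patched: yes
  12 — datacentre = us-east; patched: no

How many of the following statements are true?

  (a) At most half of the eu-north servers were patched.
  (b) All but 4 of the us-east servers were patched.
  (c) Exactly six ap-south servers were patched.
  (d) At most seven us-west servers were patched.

(a) eu-north: |A| = 7, |A ∩ B| = 3; needs |A ∩ B| ≤ |A ∖ B| — true.
(b) us-east: |A| = 5, |A ∩ B| = 1; needs |A ∖ B| = 4 — true.
(c) ap-south: |A| = 7, |A ∩ B| = 5; needs |A ∩ B| = 6 — false.
(d) us-west: |A| = 8, |A ∩ B| = 8; needs |A ∩ B| ≤ 7 — false.

2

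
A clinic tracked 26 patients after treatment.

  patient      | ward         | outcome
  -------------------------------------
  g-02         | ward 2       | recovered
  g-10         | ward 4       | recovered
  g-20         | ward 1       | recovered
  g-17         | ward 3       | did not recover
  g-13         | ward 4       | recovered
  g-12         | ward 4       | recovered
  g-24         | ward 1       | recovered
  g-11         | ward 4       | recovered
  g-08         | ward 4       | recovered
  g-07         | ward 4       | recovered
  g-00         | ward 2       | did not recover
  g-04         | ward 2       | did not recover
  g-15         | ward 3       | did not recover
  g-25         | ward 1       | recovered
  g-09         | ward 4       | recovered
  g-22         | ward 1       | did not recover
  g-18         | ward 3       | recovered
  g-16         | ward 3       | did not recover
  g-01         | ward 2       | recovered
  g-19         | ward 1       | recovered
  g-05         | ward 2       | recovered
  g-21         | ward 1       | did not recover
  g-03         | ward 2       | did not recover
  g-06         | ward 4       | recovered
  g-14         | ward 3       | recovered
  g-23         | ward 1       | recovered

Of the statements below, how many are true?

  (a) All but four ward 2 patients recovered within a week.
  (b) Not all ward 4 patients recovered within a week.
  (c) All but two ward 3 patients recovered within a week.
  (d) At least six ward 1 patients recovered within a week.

0

(a) ward 2: |A| = 6, |A ∩ B| = 3; needs |A ∖ B| = 4 — false.
(b) ward 4: |A| = 8, |A ∩ B| = 8; needs A ⊄ B (|A ∖ B| ≥ 1) — false.
(c) ward 3: |A| = 5, |A ∩ B| = 2; needs |A ∖ B| = 2 — false.
(d) ward 1: |A| = 7, |A ∩ B| = 5; needs |A ∩ B| ≥ 6 — false.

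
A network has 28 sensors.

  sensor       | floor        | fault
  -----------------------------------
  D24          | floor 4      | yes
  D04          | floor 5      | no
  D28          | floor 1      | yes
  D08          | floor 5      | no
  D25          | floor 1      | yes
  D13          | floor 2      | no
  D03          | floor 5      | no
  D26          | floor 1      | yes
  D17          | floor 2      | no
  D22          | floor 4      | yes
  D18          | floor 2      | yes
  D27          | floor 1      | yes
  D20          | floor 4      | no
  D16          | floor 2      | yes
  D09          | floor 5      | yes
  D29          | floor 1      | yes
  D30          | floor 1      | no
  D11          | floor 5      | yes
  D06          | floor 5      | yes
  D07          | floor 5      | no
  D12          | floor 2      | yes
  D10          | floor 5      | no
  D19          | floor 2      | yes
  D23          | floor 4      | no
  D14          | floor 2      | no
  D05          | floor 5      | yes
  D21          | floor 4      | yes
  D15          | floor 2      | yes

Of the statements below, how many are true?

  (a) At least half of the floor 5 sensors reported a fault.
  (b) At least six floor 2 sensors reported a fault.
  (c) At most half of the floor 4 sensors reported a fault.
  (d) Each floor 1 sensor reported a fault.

(a) floor 5: |A| = 9, |A ∩ B| = 4; needs |A ∩ B| ≥ |A ∖ B| — false.
(b) floor 2: |A| = 8, |A ∩ B| = 5; needs |A ∩ B| ≥ 6 — false.
(c) floor 4: |A| = 5, |A ∩ B| = 3; needs |A ∩ B| ≤ |A ∖ B| — false.
(d) floor 1: |A| = 6, |A ∩ B| = 5; needs A ⊆ B, i.e. every element of A is in B (|A ∖ B| = 0) — false.

0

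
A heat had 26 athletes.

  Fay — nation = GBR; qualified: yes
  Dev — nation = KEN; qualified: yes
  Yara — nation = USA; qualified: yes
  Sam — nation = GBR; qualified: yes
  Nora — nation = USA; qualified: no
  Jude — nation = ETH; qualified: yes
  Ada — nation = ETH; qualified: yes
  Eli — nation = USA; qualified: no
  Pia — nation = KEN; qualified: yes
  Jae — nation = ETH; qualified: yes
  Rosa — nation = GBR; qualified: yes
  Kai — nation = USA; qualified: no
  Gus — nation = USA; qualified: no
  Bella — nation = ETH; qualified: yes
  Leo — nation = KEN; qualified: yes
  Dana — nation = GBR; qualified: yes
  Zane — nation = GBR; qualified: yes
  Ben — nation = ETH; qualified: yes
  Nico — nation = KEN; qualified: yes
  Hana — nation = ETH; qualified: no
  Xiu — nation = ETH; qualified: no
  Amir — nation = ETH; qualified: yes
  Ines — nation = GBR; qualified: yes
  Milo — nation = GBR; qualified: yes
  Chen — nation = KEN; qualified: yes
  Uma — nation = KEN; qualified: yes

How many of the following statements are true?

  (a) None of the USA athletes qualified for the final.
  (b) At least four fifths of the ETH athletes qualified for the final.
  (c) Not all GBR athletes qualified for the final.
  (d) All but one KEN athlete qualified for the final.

(a) USA: |A| = 5, |A ∩ B| = 1; needs A ∩ B = ∅ (|A ∩ B| = 0) — false.
(b) ETH: |A| = 8, |A ∩ B| = 6; needs |A ∩ B| / |A| ≥ 4/5 — false.
(c) GBR: |A| = 7, |A ∩ B| = 7; needs A ⊄ B (|A ∖ B| ≥ 1) — false.
(d) KEN: |A| = 6, |A ∩ B| = 6; needs |A ∖ B| = 1 — false.

0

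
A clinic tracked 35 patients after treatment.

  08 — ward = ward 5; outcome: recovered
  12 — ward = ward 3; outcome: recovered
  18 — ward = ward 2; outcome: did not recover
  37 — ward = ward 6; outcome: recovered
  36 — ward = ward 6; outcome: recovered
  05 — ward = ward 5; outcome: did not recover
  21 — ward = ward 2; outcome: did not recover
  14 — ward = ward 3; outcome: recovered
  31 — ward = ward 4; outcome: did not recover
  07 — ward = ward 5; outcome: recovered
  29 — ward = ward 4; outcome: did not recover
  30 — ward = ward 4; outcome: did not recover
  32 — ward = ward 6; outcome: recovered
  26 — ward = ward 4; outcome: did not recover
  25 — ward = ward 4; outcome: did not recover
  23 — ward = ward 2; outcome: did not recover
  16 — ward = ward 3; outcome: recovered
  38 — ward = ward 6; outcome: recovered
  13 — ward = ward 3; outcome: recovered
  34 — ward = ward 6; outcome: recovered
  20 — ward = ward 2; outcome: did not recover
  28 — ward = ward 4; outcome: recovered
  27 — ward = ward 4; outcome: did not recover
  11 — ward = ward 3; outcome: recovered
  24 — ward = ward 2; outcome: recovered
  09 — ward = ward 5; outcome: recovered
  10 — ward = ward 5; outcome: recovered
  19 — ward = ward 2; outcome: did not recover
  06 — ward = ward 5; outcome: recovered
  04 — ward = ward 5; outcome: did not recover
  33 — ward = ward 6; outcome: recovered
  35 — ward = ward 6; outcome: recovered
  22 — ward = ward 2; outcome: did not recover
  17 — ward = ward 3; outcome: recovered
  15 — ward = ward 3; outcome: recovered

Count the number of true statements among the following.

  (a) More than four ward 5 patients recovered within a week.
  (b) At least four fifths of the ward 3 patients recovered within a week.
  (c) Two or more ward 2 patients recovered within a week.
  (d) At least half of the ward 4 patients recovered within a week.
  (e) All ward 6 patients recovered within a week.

3

(a) ward 5: |A| = 7, |A ∩ B| = 5; needs |A ∩ B| > 4 — true.
(b) ward 3: |A| = 7, |A ∩ B| = 7; needs |A ∩ B| / |A| ≥ 4/5 — true.
(c) ward 2: |A| = 7, |A ∩ B| = 1; needs |A ∩ B| ≥ 2 — false.
(d) ward 4: |A| = 7, |A ∩ B| = 1; needs |A ∩ B| ≥ |A ∖ B| — false.
(e) ward 6: |A| = 7, |A ∩ B| = 7; needs A ⊆ B, i.e. every element of A is in B (|A ∖ B| = 0) — true.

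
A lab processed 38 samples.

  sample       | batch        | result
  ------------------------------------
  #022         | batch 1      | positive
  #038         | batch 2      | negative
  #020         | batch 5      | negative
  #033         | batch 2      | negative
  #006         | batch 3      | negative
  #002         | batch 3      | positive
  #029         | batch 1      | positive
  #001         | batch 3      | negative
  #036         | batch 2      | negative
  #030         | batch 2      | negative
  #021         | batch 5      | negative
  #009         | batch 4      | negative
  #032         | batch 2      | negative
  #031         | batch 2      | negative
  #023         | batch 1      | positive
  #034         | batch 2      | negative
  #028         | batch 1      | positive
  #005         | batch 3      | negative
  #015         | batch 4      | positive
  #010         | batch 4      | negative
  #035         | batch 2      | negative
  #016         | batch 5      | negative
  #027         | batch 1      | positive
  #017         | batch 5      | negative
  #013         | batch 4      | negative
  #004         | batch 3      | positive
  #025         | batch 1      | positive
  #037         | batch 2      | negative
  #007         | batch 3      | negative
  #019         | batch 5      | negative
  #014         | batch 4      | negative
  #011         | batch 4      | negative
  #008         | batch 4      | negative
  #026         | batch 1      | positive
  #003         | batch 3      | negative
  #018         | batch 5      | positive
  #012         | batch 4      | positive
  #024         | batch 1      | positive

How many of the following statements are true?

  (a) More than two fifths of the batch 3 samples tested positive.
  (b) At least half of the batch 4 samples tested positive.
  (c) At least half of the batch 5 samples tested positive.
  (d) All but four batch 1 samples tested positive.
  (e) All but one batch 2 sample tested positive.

(a) batch 3: |A| = 7, |A ∩ B| = 2; needs |A ∩ B| / |A| > 2/5 — false.
(b) batch 4: |A| = 8, |A ∩ B| = 2; needs |A ∩ B| ≥ |A ∖ B| — false.
(c) batch 5: |A| = 6, |A ∩ B| = 1; needs |A ∩ B| ≥ |A ∖ B| — false.
(d) batch 1: |A| = 8, |A ∩ B| = 8; needs |A ∖ B| = 4 — false.
(e) batch 2: |A| = 9, |A ∩ B| = 0; needs |A ∖ B| = 1 — false.

0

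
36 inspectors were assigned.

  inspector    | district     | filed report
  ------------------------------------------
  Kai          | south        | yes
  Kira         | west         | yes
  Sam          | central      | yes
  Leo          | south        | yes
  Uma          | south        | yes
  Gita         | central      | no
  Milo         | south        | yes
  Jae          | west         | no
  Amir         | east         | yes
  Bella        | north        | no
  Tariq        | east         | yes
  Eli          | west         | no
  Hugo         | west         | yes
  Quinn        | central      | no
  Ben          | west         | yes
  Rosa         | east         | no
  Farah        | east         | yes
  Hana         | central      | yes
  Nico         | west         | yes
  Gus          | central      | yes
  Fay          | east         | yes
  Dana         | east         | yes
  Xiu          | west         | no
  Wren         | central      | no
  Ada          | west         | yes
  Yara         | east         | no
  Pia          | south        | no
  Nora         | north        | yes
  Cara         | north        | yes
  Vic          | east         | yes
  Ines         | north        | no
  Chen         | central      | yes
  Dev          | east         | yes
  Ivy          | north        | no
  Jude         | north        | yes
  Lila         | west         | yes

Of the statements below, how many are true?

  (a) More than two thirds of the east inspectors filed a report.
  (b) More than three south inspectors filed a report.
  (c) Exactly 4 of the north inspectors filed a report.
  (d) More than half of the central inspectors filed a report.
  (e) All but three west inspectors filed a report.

(a) east: |A| = 9, |A ∩ B| = 7; needs |A ∩ B| / |A| > 2/3 — true.
(b) south: |A| = 5, |A ∩ B| = 4; needs |A ∩ B| > 3 — true.
(c) north: |A| = 6, |A ∩ B| = 3; needs |A ∩ B| = 4 — false.
(d) central: |A| = 7, |A ∩ B| = 4; needs |A ∩ B| > |A ∖ B| — true.
(e) west: |A| = 9, |A ∩ B| = 6; needs |A ∖ B| = 3 — true.

4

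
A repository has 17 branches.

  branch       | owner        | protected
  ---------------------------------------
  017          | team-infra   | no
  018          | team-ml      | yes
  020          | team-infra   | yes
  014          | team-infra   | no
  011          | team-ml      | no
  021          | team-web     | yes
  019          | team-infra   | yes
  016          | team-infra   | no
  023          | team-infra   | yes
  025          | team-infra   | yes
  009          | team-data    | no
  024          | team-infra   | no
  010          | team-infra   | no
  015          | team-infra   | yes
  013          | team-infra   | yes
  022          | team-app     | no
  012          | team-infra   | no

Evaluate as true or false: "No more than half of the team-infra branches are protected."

True

'No more than half of the team-infra branches are protected' holds iff |A ∩ B| ≤ |A ∖ B|.
A (the restrictor) = {017, 020, 014, 019, 016, 023, 025, 024, 010, 015, 013, 012}, |A| = 12.
A ∩ B = {020, 019, 023, 025, 015, 013}, so |A ∩ B| = 6.
A ∖ B = {017, 014, 016, 024, 010, 012}, so |A ∖ B| = 6.
6 = 6, so the statement is true.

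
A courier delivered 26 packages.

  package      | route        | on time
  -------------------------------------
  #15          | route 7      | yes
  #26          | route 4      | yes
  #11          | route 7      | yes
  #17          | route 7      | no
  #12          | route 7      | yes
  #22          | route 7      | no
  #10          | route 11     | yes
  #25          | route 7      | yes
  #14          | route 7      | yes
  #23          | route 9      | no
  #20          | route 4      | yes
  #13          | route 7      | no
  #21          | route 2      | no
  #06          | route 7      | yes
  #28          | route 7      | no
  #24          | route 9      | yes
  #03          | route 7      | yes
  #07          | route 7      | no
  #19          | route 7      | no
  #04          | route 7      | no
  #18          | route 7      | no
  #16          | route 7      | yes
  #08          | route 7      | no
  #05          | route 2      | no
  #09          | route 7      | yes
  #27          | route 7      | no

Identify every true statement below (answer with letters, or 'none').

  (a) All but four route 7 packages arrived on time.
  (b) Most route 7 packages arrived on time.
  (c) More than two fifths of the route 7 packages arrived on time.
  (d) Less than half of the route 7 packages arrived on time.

|A| = 19, |A ∩ B| = 9, |A ∖ B| = 10.
(a) |A ∖ B| = 4: fails.
(b) |A ∩ B| > |A ∖ B|: fails.
(c) |A ∩ B| / |A| > 2/5: holds.
(d) |A ∩ B| < |A ∖ B|: holds.

(c), (d)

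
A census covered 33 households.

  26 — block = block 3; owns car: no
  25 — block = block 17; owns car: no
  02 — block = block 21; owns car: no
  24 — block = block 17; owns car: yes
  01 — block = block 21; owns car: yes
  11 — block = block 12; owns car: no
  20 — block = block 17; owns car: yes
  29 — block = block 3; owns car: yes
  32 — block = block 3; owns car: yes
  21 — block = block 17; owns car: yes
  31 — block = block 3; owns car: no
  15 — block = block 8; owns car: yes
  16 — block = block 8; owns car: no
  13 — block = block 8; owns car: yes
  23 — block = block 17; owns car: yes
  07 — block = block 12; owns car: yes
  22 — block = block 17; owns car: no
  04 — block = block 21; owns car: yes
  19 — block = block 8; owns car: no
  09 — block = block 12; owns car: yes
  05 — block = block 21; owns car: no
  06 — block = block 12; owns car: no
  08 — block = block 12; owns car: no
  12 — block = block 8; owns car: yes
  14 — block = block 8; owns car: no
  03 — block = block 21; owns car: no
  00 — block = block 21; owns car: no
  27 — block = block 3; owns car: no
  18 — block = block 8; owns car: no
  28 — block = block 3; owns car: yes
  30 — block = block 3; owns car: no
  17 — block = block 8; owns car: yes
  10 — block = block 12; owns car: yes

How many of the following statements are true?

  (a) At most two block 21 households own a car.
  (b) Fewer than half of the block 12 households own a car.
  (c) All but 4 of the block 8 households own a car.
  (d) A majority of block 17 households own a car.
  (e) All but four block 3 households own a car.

(a) block 21: |A| = 6, |A ∩ B| = 2; needs |A ∩ B| ≤ 2 — true.
(b) block 12: |A| = 6, |A ∩ B| = 3; needs |A ∩ B| < |A ∖ B| — false.
(c) block 8: |A| = 8, |A ∩ B| = 4; needs |A ∖ B| = 4 — true.
(d) block 17: |A| = 6, |A ∩ B| = 4; needs |A ∩ B| > |A ∖ B| — true.
(e) block 3: |A| = 7, |A ∩ B| = 3; needs |A ∖ B| = 4 — true.

4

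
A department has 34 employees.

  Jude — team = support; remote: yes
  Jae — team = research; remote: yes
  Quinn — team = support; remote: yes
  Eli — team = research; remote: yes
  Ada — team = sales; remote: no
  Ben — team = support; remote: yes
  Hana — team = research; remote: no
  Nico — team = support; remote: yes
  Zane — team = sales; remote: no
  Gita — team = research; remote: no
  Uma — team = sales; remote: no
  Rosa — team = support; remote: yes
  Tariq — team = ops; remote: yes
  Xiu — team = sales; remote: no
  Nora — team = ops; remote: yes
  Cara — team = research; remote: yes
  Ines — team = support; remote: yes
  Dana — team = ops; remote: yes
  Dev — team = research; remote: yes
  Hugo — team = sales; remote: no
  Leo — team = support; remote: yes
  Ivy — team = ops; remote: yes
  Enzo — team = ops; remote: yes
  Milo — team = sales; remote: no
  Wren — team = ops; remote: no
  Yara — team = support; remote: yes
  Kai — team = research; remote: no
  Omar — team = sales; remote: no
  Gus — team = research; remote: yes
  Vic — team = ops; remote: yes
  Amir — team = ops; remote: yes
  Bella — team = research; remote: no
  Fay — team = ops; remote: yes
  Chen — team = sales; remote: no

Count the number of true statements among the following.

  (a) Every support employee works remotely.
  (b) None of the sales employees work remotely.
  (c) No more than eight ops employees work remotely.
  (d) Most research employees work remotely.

(a) support: |A| = 8, |A ∩ B| = 8; needs A ⊆ B, i.e. every element of A is in B (|A ∖ B| = 0) — true.
(b) sales: |A| = 8, |A ∩ B| = 0; needs A ∩ B = ∅ (|A ∩ B| = 0) — true.
(c) ops: |A| = 9, |A ∩ B| = 8; needs |A ∩ B| ≤ 8 — true.
(d) research: |A| = 9, |A ∩ B| = 5; needs |A ∩ B| > |A ∖ B| — true.

4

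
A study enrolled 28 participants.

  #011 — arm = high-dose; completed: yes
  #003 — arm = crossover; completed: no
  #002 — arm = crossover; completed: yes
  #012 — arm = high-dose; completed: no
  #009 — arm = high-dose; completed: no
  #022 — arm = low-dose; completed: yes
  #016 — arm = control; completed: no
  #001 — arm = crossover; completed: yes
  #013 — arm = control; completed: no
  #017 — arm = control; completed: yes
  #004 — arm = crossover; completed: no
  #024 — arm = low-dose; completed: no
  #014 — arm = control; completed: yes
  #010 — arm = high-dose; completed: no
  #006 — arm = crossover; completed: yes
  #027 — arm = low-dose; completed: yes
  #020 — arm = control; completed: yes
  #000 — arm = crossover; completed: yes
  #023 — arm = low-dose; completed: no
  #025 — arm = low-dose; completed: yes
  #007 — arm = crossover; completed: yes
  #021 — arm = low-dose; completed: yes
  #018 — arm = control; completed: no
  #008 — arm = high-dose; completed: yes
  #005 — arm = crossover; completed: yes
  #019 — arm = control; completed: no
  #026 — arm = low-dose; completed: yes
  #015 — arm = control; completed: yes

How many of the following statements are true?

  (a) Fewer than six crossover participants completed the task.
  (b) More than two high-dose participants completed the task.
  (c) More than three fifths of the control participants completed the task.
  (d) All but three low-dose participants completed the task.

0

(a) crossover: |A| = 8, |A ∩ B| = 6; needs |A ∩ B| < 6 — false.
(b) high-dose: |A| = 5, |A ∩ B| = 2; needs |A ∩ B| > 2 — false.
(c) control: |A| = 8, |A ∩ B| = 4; needs |A ∩ B| / |A| > 3/5 — false.
(d) low-dose: |A| = 7, |A ∩ B| = 5; needs |A ∖ B| = 3 — false.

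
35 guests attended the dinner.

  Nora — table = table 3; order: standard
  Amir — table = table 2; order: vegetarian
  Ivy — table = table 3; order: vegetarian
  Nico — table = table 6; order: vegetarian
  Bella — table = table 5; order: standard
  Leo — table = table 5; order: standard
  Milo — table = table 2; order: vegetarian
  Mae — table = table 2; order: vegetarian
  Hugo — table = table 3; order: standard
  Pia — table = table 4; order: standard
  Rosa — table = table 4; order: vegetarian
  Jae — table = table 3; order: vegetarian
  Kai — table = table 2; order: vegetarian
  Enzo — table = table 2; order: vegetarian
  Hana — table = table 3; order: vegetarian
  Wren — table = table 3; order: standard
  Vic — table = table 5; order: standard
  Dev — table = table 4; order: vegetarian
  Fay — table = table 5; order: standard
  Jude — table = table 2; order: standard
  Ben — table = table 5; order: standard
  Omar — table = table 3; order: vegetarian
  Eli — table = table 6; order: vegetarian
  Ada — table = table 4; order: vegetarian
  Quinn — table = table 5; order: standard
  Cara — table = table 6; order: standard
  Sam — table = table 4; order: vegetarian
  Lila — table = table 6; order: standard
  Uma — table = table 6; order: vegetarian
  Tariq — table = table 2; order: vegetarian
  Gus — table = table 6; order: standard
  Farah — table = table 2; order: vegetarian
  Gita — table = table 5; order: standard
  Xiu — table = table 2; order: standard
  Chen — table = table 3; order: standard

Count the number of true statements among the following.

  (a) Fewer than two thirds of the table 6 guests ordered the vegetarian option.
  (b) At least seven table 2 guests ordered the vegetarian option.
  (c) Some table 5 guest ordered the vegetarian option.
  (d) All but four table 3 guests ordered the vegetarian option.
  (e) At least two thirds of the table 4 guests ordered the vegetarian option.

4

(a) table 6: |A| = 6, |A ∩ B| = 3; needs |A ∩ B| / |A| < 2/3 — true.
(b) table 2: |A| = 9, |A ∩ B| = 7; needs |A ∩ B| ≥ 7 — true.
(c) table 5: |A| = 7, |A ∩ B| = 0; needs A ∩ B ≠ ∅ (|A ∩ B| ≥ 1) — false.
(d) table 3: |A| = 8, |A ∩ B| = 4; needs |A ∖ B| = 4 — true.
(e) table 4: |A| = 5, |A ∩ B| = 4; needs |A ∩ B| / |A| ≥ 2/3 — true.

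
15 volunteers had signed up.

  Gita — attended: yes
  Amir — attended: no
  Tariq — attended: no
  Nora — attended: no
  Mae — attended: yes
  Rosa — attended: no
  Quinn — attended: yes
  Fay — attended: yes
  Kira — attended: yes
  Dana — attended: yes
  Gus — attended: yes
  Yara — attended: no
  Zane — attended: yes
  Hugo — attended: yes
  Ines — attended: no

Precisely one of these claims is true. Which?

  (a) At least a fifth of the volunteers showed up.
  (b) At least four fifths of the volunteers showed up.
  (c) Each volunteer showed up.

|A| = 15, |A ∩ B| = 9, |A ∖ B| = 6.
(a) requires |A ∩ B| / |A| ≥ 1/5: true.
(b) requires |A ∩ B| / |A| ≥ 4/5: false.
(c) requires A ⊆ B, i.e. every element of A is in B (|A ∖ B| = 0): false.

(a)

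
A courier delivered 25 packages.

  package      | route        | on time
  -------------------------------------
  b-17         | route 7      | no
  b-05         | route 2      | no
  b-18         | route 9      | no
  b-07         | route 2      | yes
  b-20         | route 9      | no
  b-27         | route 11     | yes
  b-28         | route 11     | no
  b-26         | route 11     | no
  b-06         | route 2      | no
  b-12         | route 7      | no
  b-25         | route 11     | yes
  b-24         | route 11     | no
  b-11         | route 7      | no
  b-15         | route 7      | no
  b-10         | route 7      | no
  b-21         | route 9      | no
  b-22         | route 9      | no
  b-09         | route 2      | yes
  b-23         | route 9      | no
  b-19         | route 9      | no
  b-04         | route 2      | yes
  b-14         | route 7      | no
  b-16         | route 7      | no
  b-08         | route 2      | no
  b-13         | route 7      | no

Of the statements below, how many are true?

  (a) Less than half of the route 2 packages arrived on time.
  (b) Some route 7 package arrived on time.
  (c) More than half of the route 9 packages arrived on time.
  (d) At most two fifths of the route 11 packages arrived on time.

(a) route 2: |A| = 6, |A ∩ B| = 3; needs |A ∩ B| < |A ∖ B| — false.
(b) route 7: |A| = 8, |A ∩ B| = 0; needs A ∩ B ≠ ∅ (|A ∩ B| ≥ 1) — false.
(c) route 9: |A| = 6, |A ∩ B| = 0; needs |A ∩ B| > |A ∖ B| — false.
(d) route 11: |A| = 5, |A ∩ B| = 2; needs |A ∩ B| / |A| ≤ 2/5 — true.

1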